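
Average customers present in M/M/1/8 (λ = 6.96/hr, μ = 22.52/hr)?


ρ = 6.96/22.52 = 0.3091
L = ρ[1 − (K+1)ρ^K + Kρ^(K+1)] / [(1−ρ)(1−ρ^(K+1))]
Numerator: 0.3091·(1 − 9·0.00008324 + 8·0.00002573) = 0.308891
Denominator: (0.6909)·(0.999974) = 0.690924
L = 0.308891/0.690924 = 0.4471

Final: 0.4471


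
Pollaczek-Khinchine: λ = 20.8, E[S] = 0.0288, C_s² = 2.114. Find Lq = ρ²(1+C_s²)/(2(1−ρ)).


ρ = λ·E[S] = 20.8·0.0288 = 0.5990
Lq = ρ²(1+C_s²)/(2(1−ρ)) = 0.3588·(1+2.114)/(2·0.4010)
= 0.3588·3.1140/0.8019 = 1.39348

Final: 1.39348


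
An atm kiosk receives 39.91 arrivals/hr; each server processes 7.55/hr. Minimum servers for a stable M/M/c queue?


Stability requires cμ > λ ⇔ c > λ/μ.
λ/μ = 39.91/7.55 = 5.2861
Minimum integer c = ⌊5.2861⌋ + 1 = 6
Check: 6·7.55 = 45.30 > 39.91, while 5·7.55 = 37.75 ≤ 39.91

Final: 6 servers


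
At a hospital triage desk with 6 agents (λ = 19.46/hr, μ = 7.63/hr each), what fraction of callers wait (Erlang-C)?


a = λ/μ = 2.5505; ρ = a/6 = 0.4251
P₀ = 0.077548 (from M/M/c formula)
C(c,a) = [a^c/(c!(1−ρ))]·P₀ = [275.23888/(720·0.5749)]·0.077548
= 0.66492·0.077548 = 0.051563

Final: 0.051563


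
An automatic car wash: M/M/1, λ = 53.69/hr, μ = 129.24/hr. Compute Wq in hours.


ρ = 53.69/129.24 = 0.4154
Wq = ρ/(μ−λ) = 0.4154/(129.24 − 53.69) = 0.4154/75.55 = 0.005499 hr

Final: 0.005499 hr


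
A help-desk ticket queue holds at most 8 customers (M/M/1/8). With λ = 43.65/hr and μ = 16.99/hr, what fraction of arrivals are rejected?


ρ = λ/μ = 43.65/16.99 = 2.5692
P_K = (1−ρ)ρ^K/(1−ρ^(K+1)) = (-1.5692·1898.134371)/(1 − 4876.607728)
= -2978.473357/-4875.607728 = 0.610893

Final: 0.610893


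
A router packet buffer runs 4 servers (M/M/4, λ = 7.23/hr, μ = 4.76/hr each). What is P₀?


a = λ/μ = 7.23/4.76 = 1.5189; ρ = a/c = 0.3797
Σ_{k=0}^{3} a^k/k! (terms k=0..3) = 1.00000 + 1.51891 + 1.15354 + 0.58404 = 4.25649
Tail: a^4/(4!(1−ρ)) = 5.32262/(24·0.6203) = 0.35755
P₀ = 1/(4.25649 + 0.35755) = 1/4.61403 = 0.216730

Final: 0.216730


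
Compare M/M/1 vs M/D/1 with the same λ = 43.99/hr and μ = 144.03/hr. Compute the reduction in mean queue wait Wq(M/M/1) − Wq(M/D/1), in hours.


ρ = 43.99/144.03 = 0.3054
Wq(M/M/1) = ρ/(μ−λ) = 0.3054/100.04 = 0.003053 hr
Wq(M/D/1) = ρ/(2(μ−λ)) = 0.001527 hr
Savings = 0.003053 − 0.001527 = 0.001527 hr

Final: 0.001527 hr


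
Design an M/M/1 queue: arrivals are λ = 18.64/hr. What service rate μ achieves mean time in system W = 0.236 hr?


W = 1/(μ−λ) ⇒ μ − λ = 1/W = 1/0.236 = 4.2373
μ = λ + 1/W = 18.64 + 4.2373 = 22.8773 per hr

Final: 22.8773 /hr


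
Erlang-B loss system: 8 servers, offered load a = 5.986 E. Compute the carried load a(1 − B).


B(8,5.986) = 0.121100 (Erlang-B)
Carried load = a(1 − B) = 5.986·(1 − 0.121100) = 5.986·0.878900 = 5.2611 E

Final: 5.2611 Erlangs


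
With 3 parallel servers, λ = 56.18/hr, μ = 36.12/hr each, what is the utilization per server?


ρ = λ/(cμ) = 56.18/(3·36.12) = 56.18/108.36 = 0.5185

Final: 0.5185


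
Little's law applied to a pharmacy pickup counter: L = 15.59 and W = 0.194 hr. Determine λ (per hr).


λ = L/W = 15.59/0.194 = 80.3608 /hr

Final: 80.3608 /hr


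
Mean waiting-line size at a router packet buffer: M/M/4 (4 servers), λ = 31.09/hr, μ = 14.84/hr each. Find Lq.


a = λ/μ = 2.0950; ρ = a/4 = 0.5238
P₀ = 0.117543
Lq = P₀·a^c·ρ / (c!·(1−ρ)²) = 0.117543·19.26404·0.5238/(24·0.22681)
= 0.21787

Final: 0.21787


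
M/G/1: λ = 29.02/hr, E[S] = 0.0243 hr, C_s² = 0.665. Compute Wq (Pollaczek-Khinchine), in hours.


ρ = λ·E[S] = 29.02·0.0243 = 0.7052
E[S²] = E[S]²(1+C_s²) = 0.0243²·(1+0.665) = 0.0009832
Wq = λ·E[S²]/(2(1−ρ)) = 29.02·0.0009832/(2·0.2948) = 0.04839 hr

Final: 0.04839 hr


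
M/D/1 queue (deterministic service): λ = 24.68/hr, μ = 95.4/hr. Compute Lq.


ρ = 24.68/95.4 = 0.2587
M/D/1: Lq = ρ²/(2(1−ρ)) = 0.06693/(2·0.7413) = 0.04514

Final: 0.04514


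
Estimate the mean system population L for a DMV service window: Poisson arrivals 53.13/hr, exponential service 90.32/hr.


ρ = λ/μ = 53.13/90.32 = 0.5882
L = ρ/(1−ρ) = 0.5882/(1 − 0.5882) = 0.5882/0.4118 = 1.4286

Final: 1.4286


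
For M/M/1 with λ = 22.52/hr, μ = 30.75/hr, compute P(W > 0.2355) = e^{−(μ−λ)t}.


W ~ Exponential(μ−λ) for M/M/1.
μ − λ = 30.75 − 22.52 = 8.2300
P(W > t) = e^{−(μ−λ)t} = e^{−1.9382} = 0.143968

Final: 0.143968


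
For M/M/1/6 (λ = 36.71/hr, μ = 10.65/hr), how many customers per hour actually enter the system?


ρ = 3.4469; P_K = (1−ρ)ρ^6/(1−ρ^7) = 0.710011
λ_eff = λ(1 − P_K) = 36.71·(1 − 0.710011) = 36.71·0.289989 = 10.6455 /hr

Final: 10.6455 /hr


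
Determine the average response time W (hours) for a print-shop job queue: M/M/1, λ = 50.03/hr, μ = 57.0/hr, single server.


W = 1/(μ−λ) = 1/(57.0 − 50.03) = 1/6.97 = 0.1435 hr

Final: 0.1435 hr


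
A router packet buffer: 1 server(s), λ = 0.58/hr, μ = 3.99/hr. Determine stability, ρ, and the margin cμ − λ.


Total capacity cμ = 1·3.99 = 3.99/hr
ρ = λ/(cμ) = 0.58/3.99 = 0.1454
Stable ⇔ ρ < 1: YES
Spare capacity = cμ − λ = 3.99 − 0.58 = 3.41/hr

Final: ρ = 0.1454; stable; margin = 3.41/hr


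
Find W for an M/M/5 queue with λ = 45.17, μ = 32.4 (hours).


a = 1.3941; ρ = 0.2788; P₀ = 0.247782
Lq = P₀·a^c·ρ/(c!(1−ρ)²) = 0.005830
Wq = Lq/λ = 0.005830/45.17 = 0.0001291 hr
W = Wq + 1/μ = 0.0001291 + 0.03086 = 0.03099 hr

Final: 0.03099 hr


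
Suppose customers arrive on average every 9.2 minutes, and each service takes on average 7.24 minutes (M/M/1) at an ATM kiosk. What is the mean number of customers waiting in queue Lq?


λ = 60/9.2 = 6.5217 /hr
μ = 60/7.24 = 8.2873 /hr
ρ = λ/μ = 6.5217/8.2873 = 0.7870
Lq = ρ²/(1−ρ) = 0.6193/0.2130 = 2.9069

Final: 2.9069


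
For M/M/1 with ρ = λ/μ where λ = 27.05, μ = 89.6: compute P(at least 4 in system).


ρ = 27.05/89.6 = 0.3019
P(N ≥ n) = ρ^n = 0.3019^4 = 0.008307

Final: 0.008307


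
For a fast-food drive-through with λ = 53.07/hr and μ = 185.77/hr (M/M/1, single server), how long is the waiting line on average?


ρ = 53.07/185.77 = 0.2857
Lq = ρ²/(1−ρ) = 0.08161/0.7143 = 0.1142

Final: 0.1142


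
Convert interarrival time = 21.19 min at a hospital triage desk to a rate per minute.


λ = 1/(interarrival time) in consistent units.
1 minute = 1 min, so λ = 1/21.19 = 0.04719 per minute

Final: 0.04719 /min


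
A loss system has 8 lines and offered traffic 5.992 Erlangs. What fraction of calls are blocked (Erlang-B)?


B(c,a) = (a^c/c!) / Σ_{k=0}^{c} a^k/k!
a^8/8! = 41.214868
Σ terms (k=0..8): 1.00000 + 5.99200 + 17.95203 + 35.85619 + 53.71258 + 64.36915 + 64.28332 + 55.02653 + 41.21487 = 339.406669
B = 41.214868/339.406669 = 0.121432

Final: 0.121432


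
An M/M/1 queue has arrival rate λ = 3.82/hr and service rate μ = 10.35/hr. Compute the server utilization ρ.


ρ = λ/μ = 3.82/10.35 = 0.3691

Final: 0.3691


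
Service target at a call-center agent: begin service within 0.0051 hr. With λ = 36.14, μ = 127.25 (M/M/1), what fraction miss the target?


ρ = 36.14/127.25 = 0.2840
P(Wq > t) = ρ·e^{−(μ−λ)t} = 0.2840·e^{−0.4647}
= 0.2840·0.628348 = 0.178456

Final: 0.178456


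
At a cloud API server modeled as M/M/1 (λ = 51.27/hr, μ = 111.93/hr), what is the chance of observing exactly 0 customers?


ρ = 51.27/111.93 = 0.4581
P_n = (1−ρ)·ρ^n = (1 − 0.4581)·0.4581^0 = 0.5419·1.000000 = 0.541946

Final: 0.541946


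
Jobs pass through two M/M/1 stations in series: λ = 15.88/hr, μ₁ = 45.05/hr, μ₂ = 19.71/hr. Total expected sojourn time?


Each node sees arrival rate λ = 15.88/hr (tandem ⇒ throughput preserved).
W₁ = 1/(μ₁−λ) = 1/(45.05−15.88) = 0.03428 hr
W₂ = 1/(μ₂−λ) = 1/(19.71−15.88) = 0.26110 hr
W_total = W₁ + W₂ = 0.03428 + 0.26110 = 0.29538 hr

Final: 0.29538 hr


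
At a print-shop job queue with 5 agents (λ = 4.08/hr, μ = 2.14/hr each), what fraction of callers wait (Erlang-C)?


a = λ/μ = 1.9065; ρ = a/5 = 0.3813
P₀ = 0.147736 (from M/M/c formula)
C(c,a) = [a^c/(c!(1−ρ))]·P₀ = [25.19022/(120·0.6187)]·0.147736
= 0.33929·0.147736 = 0.050126

Final: 0.050126


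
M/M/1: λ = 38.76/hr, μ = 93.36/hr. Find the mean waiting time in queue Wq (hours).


ρ = 38.76/93.36 = 0.4152
Wq = ρ/(μ−λ) = 0.4152/(93.36 − 38.76) = 0.4152/54.60 = 0.007604 hr

Final: 0.007604 hr


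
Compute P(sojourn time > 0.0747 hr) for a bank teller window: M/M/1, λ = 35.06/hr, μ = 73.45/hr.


W ~ Exponential(μ−λ) for M/M/1.
μ − λ = 73.45 − 35.06 = 38.3900
P(W > t) = e^{−(μ−λ)t} = e^{−2.8677} = 0.056828

Final: 0.056828


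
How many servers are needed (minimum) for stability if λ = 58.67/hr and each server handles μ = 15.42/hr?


Stability requires cμ > λ ⇔ c > λ/μ.
λ/μ = 58.67/15.42 = 3.8048
Minimum integer c = ⌊3.8048⌋ + 1 = 4
Check: 4·15.42 = 61.68 > 58.67, while 3·15.42 = 46.26 ≤ 58.67

Final: 4 servers


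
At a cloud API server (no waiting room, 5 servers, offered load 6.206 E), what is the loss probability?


B(c,a) = (a^c/c!) / Σ_{k=0}^{c} a^k/k!
a^5/5! = 76.714527
Σ terms (k=0..5): 1.00000 + 6.20600 + 19.25722 + 39.83676 + 61.80674 + 76.71453 = 204.821251
B = 76.714527/204.821251 = 0.374544

Final: 0.374544


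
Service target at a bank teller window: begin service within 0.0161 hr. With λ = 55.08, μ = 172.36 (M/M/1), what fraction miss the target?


ρ = 55.08/172.36 = 0.3196
P(Wq > t) = ρ·e^{−(μ−λ)t} = 0.3196·e^{−1.8882}
= 0.3196·0.151343 = 0.048364

Final: 0.048364


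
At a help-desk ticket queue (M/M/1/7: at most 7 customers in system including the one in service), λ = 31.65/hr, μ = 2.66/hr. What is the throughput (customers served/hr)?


ρ = 11.8985; P_K = (1−ρ)ρ^7/(1−ρ^8) = 0.915956
λ_eff = λ(1 − P_K) = 31.65·(1 − 0.915956) = 31.65·0.084044 = 2.6600 /hr

Final: 2.6600 /hr


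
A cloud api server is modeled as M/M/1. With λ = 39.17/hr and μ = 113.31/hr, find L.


ρ = λ/μ = 39.17/113.31 = 0.3457
L = ρ/(1−ρ) = 0.3457/(1 − 0.3457) = 0.3457/0.6543 = 0.5283

Final: 0.5283


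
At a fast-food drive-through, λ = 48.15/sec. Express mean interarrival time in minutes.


Mean interarrival time = 1/λ = 1/48.15 second = 0.02077 second
In minutes: 0.02077 × 0.0166667 = 0.0003461 min

Final: 0.0003461 min


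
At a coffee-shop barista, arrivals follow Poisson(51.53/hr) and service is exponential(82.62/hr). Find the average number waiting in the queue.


ρ = 51.53/82.62 = 0.6237
Lq = ρ²/(1−ρ) = 0.3890/0.3763 = 1.0337

Final: 1.0337


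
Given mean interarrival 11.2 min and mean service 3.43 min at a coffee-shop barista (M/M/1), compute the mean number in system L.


λ = 60/11.2 = 5.3571 /hr
μ = 60/3.43 = 17.4927 /hr
ρ = λ/μ = 5.3571/17.4927 = 0.3063
L = ρ/(1−ρ) = 0.3063/0.6937 = 0.4414

Final: 0.4414


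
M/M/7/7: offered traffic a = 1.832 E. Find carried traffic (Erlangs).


B(7,1.832) = 0.002201 (Erlang-B)
Carried load = a(1 − B) = 1.832·(1 − 0.002201) = 1.832·0.997799 = 1.8280 E

Final: 1.8280 Erlangs


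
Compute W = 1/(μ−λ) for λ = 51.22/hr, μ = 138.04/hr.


W = 1/(μ−λ) = 1/(138.04 − 51.22) = 1/86.82 = 0.01152 hr

Final: 0.01152 hr


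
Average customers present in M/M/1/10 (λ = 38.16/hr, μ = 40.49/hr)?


ρ = 38.16/40.49 = 0.9425
L = ρ[1 − (K+1)ρ^K + Kρ^(K+1)] / [(1−ρ)(1−ρ^(K+1))]
Numerator: 0.9425·(1 − 11·0.552848 + 10·0.521035) = 0.121591
Denominator: (0.05755)·(0.478965) = 0.027562
L = 0.121591/0.027562 = 4.4115

Final: 4.4115


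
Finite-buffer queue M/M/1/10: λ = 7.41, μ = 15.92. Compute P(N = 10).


ρ = λ/μ = 7.41/15.92 = 0.4655
P_K = (1−ρ)ρ^K/(1−ρ^(K+1)) = (0.5345·0.0004773)/(1 − 0.0002221)
= 0.0002551/0.999778 = 0.0002552

Final: 0.0002552


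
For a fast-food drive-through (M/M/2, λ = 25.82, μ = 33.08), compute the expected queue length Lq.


a = λ/μ = 0.7805; ρ = a/2 = 0.3903
P₀ = 0.438574
Lq = P₀·a^c·ρ / (c!·(1−ρ)²) = 0.438574·0.60923·0.3903/(2·0.37178)
= 0.14024

Final: 0.14024


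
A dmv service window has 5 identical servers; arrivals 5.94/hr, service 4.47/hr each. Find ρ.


ρ = λ/(cμ) = 5.94/(5·4.47) = 5.94/22.35 = 0.2658

Final: 0.2658


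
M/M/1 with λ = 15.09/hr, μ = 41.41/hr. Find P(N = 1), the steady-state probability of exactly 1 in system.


ρ = 15.09/41.41 = 0.3644
P_n = (1−ρ)·ρ^n = (1 − 0.3644)·0.3644^1 = 0.6356·0.364405 = 0.231614

Final: 0.231614


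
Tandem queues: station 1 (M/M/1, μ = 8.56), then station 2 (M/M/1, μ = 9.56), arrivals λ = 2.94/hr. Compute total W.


Each node sees arrival rate λ = 2.94/hr (tandem ⇒ throughput preserved).
W₁ = 1/(μ₁−λ) = 1/(8.56−2.94) = 0.17794 hr
W₂ = 1/(μ₂−λ) = 1/(9.56−2.94) = 0.15106 hr
W_total = W₁ + W₂ = 0.17794 + 0.15106 = 0.32899 hr

Final: 0.32899 hr


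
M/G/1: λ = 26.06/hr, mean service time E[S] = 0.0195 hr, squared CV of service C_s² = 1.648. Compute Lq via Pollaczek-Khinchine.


ρ = λ·E[S] = 26.06·0.0195 = 0.5082
Lq = ρ²(1+C_s²)/(2(1−ρ)) = 0.2582·(1+1.648)/(2·0.4918)
= 0.2582·2.6480/0.9837 = 0.69517

Final: 0.69517


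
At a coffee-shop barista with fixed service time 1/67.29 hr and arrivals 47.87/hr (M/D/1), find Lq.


ρ = 47.87/67.29 = 0.7114
M/D/1: Lq = ρ²/(2(1−ρ)) = 0.5061/(2·0.2886) = 0.87679

Final: 0.87679


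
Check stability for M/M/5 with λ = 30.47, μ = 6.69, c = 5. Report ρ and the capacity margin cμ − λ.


Total capacity cμ = 5·6.69 = 33.45/hr
ρ = λ/(cμ) = 30.47/33.45 = 0.9109
Stable ⇔ ρ < 1: YES
Spare capacity = cμ − λ = 33.45 − 30.47 = 2.98/hr

Final: ρ = 0.9109; stable; margin = 2.98/hr


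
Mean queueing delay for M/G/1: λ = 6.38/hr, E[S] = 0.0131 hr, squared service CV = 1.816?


ρ = λ·E[S] = 6.38·0.0131 = 0.08358
E[S²] = E[S]²(1+C_s²) = 0.0131²·(1+1.816) = 0.0004833
Wq = λ·E[S²]/(2(1−ρ)) = 6.38·0.0004833/(2·0.9164) = 0.001682 hr

Final: 0.001682 hr


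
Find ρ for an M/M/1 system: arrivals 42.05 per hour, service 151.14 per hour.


ρ = λ/μ = 42.05/151.14 = 0.2782

Final: 0.2782


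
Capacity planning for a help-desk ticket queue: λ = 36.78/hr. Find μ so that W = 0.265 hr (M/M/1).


W = 1/(μ−λ) ⇒ μ − λ = 1/W = 1/0.265 = 3.7736
μ = λ + 1/W = 36.78 + 3.7736 = 40.5536 per hr

Final: 40.5536 /hr


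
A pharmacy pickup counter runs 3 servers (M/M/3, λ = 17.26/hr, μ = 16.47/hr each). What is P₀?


a = λ/μ = 17.26/16.47 = 1.0480; ρ = a/c = 0.3493
Σ_{k=0}^{2} a^k/k! (terms k=0..2) = 1.00000 + 1.04797 + 0.54912 = 2.59708
Tail: a^3/(3!(1−ρ)) = 1.15091/(6·0.6507) = 0.29480
P₀ = 1/(2.59708 + 0.29480) = 1/2.89188 = 0.345796

Final: 0.345796


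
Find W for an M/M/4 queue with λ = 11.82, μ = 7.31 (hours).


a = 1.6170; ρ = 0.4042; P₀ = 0.195811
Lq = P₀·a^c·ρ/(c!(1−ρ)²) = 0.06352
Wq = Lq/λ = 0.06352/11.82 = 0.005374 hr
W = Wq + 1/μ = 0.005374 + 0.13680 = 0.14217 hr

Final: 0.14217 hr


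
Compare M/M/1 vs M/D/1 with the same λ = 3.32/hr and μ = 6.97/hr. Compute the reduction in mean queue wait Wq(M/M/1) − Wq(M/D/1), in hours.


ρ = 3.32/6.97 = 0.4763
Wq(M/M/1) = ρ/(μ−λ) = 0.4763/3.65 = 0.13050 hr
Wq(M/D/1) = ρ/(2(μ−λ)) = 0.06525 hr
Savings = 0.13050 − 0.06525 = 0.06525 hr

Final: 0.06525 hr


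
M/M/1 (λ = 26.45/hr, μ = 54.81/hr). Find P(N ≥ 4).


ρ = 26.45/54.81 = 0.4826
P(N ≥ n) = ρ^n = 0.4826^4 = 0.054233

Final: 0.054233


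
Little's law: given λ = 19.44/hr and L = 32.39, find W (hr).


W = L/λ = 32.39/19.44 = 1.6662 hr

Final: 1.6662 hr


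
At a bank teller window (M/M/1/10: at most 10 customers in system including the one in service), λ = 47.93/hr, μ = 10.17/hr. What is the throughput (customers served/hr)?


ρ = 4.7129; P_K = (1−ρ)ρ^10/(1−ρ^11) = 0.787816
λ_eff = λ(1 − P_K) = 47.93·(1 − 0.787816) = 47.93·0.212184 = 10.1700 /hr

Final: 10.1700 /hr


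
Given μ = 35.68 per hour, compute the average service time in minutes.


Mean service time = 1/μ = 1/35.68 hour = 0.02803 hour
In minutes: 0.02803 × 60 = 1.6816 min

Final: 1.6816 min


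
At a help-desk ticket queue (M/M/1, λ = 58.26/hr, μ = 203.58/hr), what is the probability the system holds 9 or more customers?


ρ = 58.26/203.58 = 0.2862
P(N ≥ n) = ρ^n = 0.2862^9 = 0.00001287

Final: 0.00001287


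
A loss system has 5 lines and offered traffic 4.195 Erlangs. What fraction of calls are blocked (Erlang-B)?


B(c,a) = (a^c/c!) / Σ_{k=0}^{c} a^k/k!
a^5/5! = 10.826263
Σ terms (k=0..5): 1.00000 + 4.19500 + 8.79901 + 12.30395 + 12.90377 + 10.82626 = 50.027998
B = 10.826263/50.027998 = 0.216404

Final: 0.216404


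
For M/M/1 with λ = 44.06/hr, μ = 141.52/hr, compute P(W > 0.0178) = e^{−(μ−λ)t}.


W ~ Exponential(μ−λ) for M/M/1.
μ − λ = 141.52 − 44.06 = 97.4600
P(W > t) = e^{−(μ−λ)t} = e^{−1.7348} = 0.176438

Final: 0.176438


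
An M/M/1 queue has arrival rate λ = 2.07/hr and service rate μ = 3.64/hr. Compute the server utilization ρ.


ρ = λ/μ = 2.07/3.64 = 0.5687

Final: 0.5687


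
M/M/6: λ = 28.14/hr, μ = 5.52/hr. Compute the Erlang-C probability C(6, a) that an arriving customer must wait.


a = λ/μ = 5.0978; ρ = a/6 = 0.8496
P₀ = 0.003844 (from M/M/c formula)
C(c,a) = [a^c/(c!(1−ρ))]·P₀ = [17551.33244/(720·0.1504)]·0.003844
= 162.12074·0.003844 = 0.623244

Final: 0.623244


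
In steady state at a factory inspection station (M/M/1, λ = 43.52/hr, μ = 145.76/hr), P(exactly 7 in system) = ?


ρ = 43.52/145.76 = 0.2986
P_n = (1−ρ)·ρ^n = (1 − 0.2986)·0.2986^7 = 0.7014·0.0002115 = 0.0001484

Final: 0.0001484


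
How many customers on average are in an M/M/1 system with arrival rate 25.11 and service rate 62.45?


ρ = λ/μ = 25.11/62.45 = 0.4021
L = ρ/(1−ρ) = 0.4021/(1 − 0.4021) = 0.4021/0.5979 = 0.6725

Final: 0.6725


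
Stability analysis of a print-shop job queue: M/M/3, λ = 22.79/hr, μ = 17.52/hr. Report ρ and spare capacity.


Total capacity cμ = 3·17.52 = 52.56/hr
ρ = λ/(cμ) = 22.79/52.56 = 0.4336
Stable ⇔ ρ < 1: YES
Spare capacity = cμ − λ = 52.56 − 22.79 = 29.77/hr

Final: ρ = 0.4336; stable; margin = 29.77/hr


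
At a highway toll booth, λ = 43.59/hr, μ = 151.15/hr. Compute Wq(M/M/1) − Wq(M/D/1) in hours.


ρ = 43.59/151.15 = 0.2884
Wq(M/M/1) = ρ/(μ−λ) = 0.2884/107.56 = 0.002681 hr
Wq(M/D/1) = ρ/(2(μ−λ)) = 0.001341 hr
Savings = 0.002681 − 0.001341 = 0.001341 hr

Final: 0.001341 hr


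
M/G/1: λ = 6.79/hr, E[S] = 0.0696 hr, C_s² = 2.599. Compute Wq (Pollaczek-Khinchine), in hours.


ρ = λ·E[S] = 6.79·0.0696 = 0.4726
E[S²] = E[S]²(1+C_s²) = 0.0696²·(1+2.599) = 0.017434
Wq = λ·E[S²]/(2(1−ρ)) = 6.79·0.017434/(2·0.5274) = 0.11222 hr

Final: 0.11222 hr


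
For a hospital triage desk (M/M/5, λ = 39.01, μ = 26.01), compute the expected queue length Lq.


a = λ/μ = 1.4998; ρ = a/5 = 0.3000
P₀ = 0.222818
Lq = P₀·a^c·ρ / (c!·(1−ρ)²) = 0.222818·7.58889·0.3000/(120·0.49005)
= 0.008625

Final: 0.008625


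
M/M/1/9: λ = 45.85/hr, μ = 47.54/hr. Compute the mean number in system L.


ρ = 45.85/47.54 = 0.9645
L = ρ[1 − (K+1)ρ^K + Kρ^(K+1)] / [(1−ρ)(1−ρ^(K+1))]
Numerator: 0.9645·(1 − 10·0.721974 + 9·0.696308) = 0.045365
Denominator: (0.03555)·(0.303692) = 0.010796
L = 0.045365/0.010796 = 4.2020

Final: 4.2020


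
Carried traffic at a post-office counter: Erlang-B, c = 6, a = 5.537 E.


B(6,5.537) = 0.231729 (Erlang-B)
Carried load = a(1 − B) = 5.537·(1 − 0.231729) = 5.537·0.768271 = 4.2539 E

Final: 4.2539 Erlangs


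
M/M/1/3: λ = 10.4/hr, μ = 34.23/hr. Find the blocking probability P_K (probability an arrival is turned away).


ρ = λ/μ = 10.4/34.23 = 0.3038
P_K = (1−ρ)ρ^K/(1−ρ^(K+1)) = (0.6962·0.028047)/(1 − 0.008521)
= 0.019525/0.991479 = 0.019693

Final: 0.019693


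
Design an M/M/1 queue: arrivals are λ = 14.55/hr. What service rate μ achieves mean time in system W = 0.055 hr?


W = 1/(μ−λ) ⇒ μ − λ = 1/W = 1/0.055 = 18.1818
μ = λ + 1/W = 14.55 + 18.1818 = 32.7318 per hr

Final: 32.7318 /hr


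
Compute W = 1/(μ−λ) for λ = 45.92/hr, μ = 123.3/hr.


W = 1/(μ−λ) = 1/(123.3 − 45.92) = 1/77.38 = 0.01292 hr

Final: 0.01292 hr


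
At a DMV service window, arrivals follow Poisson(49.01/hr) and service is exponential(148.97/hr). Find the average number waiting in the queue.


ρ = 49.01/148.97 = 0.3290
Lq = ρ²/(1−ρ) = 0.1082/0.6710 = 0.1613

Final: 0.1613


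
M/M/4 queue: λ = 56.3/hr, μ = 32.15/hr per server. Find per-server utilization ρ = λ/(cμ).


ρ = λ/(cμ) = 56.3/(4·32.15) = 56.3/128.60 = 0.4378

Final: 0.4378


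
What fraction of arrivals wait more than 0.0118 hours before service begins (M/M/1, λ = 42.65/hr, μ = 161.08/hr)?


ρ = 42.65/161.08 = 0.2648
P(Wq > t) = ρ·e^{−(μ−λ)t} = 0.2648·e^{−1.3975}
= 0.2648·0.247221 = 0.065458

Final: 0.065458


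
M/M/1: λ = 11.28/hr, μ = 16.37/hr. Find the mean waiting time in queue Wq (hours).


ρ = 11.28/16.37 = 0.6891
Wq = ρ/(μ−λ) = 0.6891/(16.37 − 11.28) = 0.6891/5.09 = 0.1354 hr

Final: 0.1354 hr


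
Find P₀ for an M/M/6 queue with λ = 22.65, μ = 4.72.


a = λ/μ = 22.65/4.72 = 4.7987; ρ = a/c = 0.7998
Σ_{k=0}^{5} a^k/k! (terms k=0..5) = 1.00000 + 4.79873 + 11.51390 + 18.41736 + 22.09498 + 21.20556 = 79.03053
Tail: a^6/(6!(1−ρ)) = 12211.16913/(720·0.2002) = 84.71005
P₀ = 1/(79.03053 + 84.71005) = 1/163.74058 = 0.006107

Final: 0.006107


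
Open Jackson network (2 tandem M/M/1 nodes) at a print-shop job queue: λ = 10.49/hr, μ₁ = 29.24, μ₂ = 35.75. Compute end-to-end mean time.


Each node sees arrival rate λ = 10.49/hr (tandem ⇒ throughput preserved).
W₁ = 1/(μ₁−λ) = 1/(29.24−10.49) = 0.05333 hr
W₂ = 1/(μ₂−λ) = 1/(35.75−10.49) = 0.03959 hr
W_total = W₁ + W₂ = 0.05333 + 0.03959 = 0.09292 hr

Final: 0.09292 hr


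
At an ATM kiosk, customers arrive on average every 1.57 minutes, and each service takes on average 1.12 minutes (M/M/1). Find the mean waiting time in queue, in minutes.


λ = 60/1.57 = 38.2166 /hr
μ = 60/1.12 = 53.5714 /hr
ρ = λ/μ = 38.2166/53.5714 = 0.7134
Wq = ρ/(μ−λ) = 0.7134/(53.5714−38.2166) = 0.04646 hr
In minutes: 0.04646·60 = 2.788 min

Final: 2.788 min


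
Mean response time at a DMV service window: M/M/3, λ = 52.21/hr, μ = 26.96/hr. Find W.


a = 1.9366; ρ = 0.6455; P₀ = 0.121558
Lq = P₀·a^c·ρ/(c!(1−ρ)²) = 0.75592
Wq = Lq/λ = 0.75592/52.21 = 0.01448 hr
W = Wq + 1/μ = 0.01448 + 0.03709 = 0.05157 hr

Final: 0.05157 hr


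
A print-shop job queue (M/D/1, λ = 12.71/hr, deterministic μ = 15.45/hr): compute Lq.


ρ = 12.71/15.45 = 0.8227
M/D/1: Lq = ρ²/(2(1−ρ)) = 0.6768/(2·0.1773) = 1.90802

Final: 1.90802


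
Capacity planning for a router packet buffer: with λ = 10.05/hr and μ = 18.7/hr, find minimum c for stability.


Stability requires cμ > λ ⇔ c > λ/μ.
λ/μ = 10.05/18.7 = 0.5374
Minimum integer c = ⌊0.5374⌋ + 1 = 1
Check: 1·18.7 = 18.70 > 10.05, while 0·18.7 = 0.00 ≤ 10.05

Final: 1 servers


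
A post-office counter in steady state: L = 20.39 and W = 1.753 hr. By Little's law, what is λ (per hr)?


λ = L/W = 20.39/1.753 = 11.6315 /hr

Final: 11.6315 /hr


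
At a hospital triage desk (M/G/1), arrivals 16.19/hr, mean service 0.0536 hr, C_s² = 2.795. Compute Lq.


ρ = λ·E[S] = 16.19·0.0536 = 0.8678
Lq = ρ²(1+C_s²)/(2(1−ρ)) = 0.7530·(1+2.795)/(2·0.1322)
= 0.7530·3.7950/0.2644 = 10.80740

Final: 10.80740


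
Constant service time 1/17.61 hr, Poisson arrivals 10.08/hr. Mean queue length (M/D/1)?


ρ = 10.08/17.61 = 0.5724
M/D/1: Lq = ρ²/(2(1−ρ)) = 0.3276/(2·0.4276) = 0.38312

Final: 0.38312


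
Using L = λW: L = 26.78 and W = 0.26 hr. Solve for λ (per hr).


λ = L/W = 26.78/0.26 = 103.0000 /hr

Final: 103.0000 /hr


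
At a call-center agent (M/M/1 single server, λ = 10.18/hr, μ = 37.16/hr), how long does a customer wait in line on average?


ρ = 10.18/37.16 = 0.2740
Wq = ρ/(μ−λ) = 0.2740/(37.16 − 10.18) = 0.2740/26.98 = 0.01015 hr

Final: 0.01015 hr


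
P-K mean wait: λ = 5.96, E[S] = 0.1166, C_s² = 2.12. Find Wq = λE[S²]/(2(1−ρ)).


ρ = λ·E[S] = 5.96·0.1166 = 0.6949
E[S²] = E[S]²(1+C_s²) = 0.1166²·(1+2.12) = 0.042418
Wq = λ·E[S²]/(2(1−ρ)) = 5.96·0.042418/(2·0.3051) = 0.41436 hr

Final: 0.41436 hr


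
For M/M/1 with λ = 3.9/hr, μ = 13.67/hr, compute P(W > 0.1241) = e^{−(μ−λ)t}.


W ~ Exponential(μ−λ) for M/M/1.
μ − λ = 13.67 − 3.9 = 9.7700
P(W > t) = e^{−(μ−λ)t} = e^{−1.2125} = 0.297466

Final: 0.297466


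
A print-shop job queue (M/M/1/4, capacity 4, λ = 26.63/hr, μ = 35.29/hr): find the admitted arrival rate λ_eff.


ρ = 0.7546; P_K = (1−ρ)ρ^4/(1−ρ^5) = 0.105345
λ_eff = λ(1 − P_K) = 26.63·(1 − 0.105345) = 26.63·0.894655 = 23.8247 /hr

Final: 23.8247 /hr


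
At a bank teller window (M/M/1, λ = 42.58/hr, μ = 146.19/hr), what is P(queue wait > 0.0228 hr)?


ρ = 42.58/146.19 = 0.2913
P(Wq > t) = ρ·e^{−(μ−λ)t} = 0.2913·e^{−2.3623}
= 0.2913·0.094203 = 0.027438

Final: 0.027438


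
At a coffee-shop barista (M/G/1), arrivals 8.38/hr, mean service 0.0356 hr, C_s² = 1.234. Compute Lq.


ρ = λ·E[S] = 8.38·0.0356 = 0.2983
Lq = ρ²(1+C_s²)/(2(1−ρ)) = 0.08900·(1+1.234)/(2·0.7017)
= 0.08900·2.2340/1.4033 = 0.14168

Final: 0.14168


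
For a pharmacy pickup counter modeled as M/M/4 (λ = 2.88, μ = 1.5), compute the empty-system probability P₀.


a = λ/μ = 2.88/1.5 = 1.9200; ρ = a/c = 0.4800
Σ_{k=0}^{3} a^k/k! (terms k=0..3) = 1.00000 + 1.92000 + 1.84320 + 1.17965 = 5.94285
Tail: a^4/(4!(1−ρ)) = 13.58954/(24·0.5200) = 1.08891
P₀ = 1/(5.94285 + 1.08891) = 1/7.03175 = 0.142212

Final: 0.142212


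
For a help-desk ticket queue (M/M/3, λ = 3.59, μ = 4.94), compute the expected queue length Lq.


a = λ/μ = 0.7267; ρ = a/3 = 0.2422
P₀ = 0.481882
Lq = P₀·a^c·ρ / (c!·(1−ρ)²) = 0.481882·0.38380·0.2422/(6·0.57420)
= 0.01300

Final: 0.01300


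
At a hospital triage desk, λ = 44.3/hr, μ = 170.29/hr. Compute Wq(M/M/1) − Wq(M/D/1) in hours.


ρ = 44.3/170.29 = 0.2601
Wq(M/M/1) = ρ/(μ−λ) = 0.2601/125.99 = 0.002065 hr
Wq(M/D/1) = ρ/(2(μ−λ)) = 0.001032 hr
Savings = 0.002065 − 0.001032 = 0.001032 hr

Final: 0.001032 hr


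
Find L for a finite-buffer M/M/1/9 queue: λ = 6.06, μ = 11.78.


ρ = 6.06/11.78 = 0.5144
L = ρ[1 − (K+1)ρ^K + Kρ^(K+1)] / [(1−ρ)(1−ρ^(K+1))]
Numerator: 0.5144·(1 − 10·0.002523 + 9·0.001298) = 0.507461
Denominator: (0.4856)·(0.998702) = 0.484938
L = 0.507461/0.484938 = 1.0464

Final: 1.0464


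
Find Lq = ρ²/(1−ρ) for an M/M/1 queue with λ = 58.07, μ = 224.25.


ρ = 58.07/224.25 = 0.2590
Lq = ρ²/(1−ρ) = 0.06706/0.7410 = 0.09049

Final: 0.09049


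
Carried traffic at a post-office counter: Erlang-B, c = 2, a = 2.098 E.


B(2,2.098) = 0.415340 (Erlang-B)
Carried load = a(1 − B) = 2.098·(1 − 0.415340) = 2.098·0.584660 = 1.2266 E

Final: 1.2266 Erlangs


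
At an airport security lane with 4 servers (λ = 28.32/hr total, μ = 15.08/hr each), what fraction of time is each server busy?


ρ = λ/(cμ) = 28.32/(4·15.08) = 28.32/60.32 = 0.4695

Final: 0.4695


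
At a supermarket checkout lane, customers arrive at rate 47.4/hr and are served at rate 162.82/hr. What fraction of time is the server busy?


ρ = λ/μ = 47.4/162.82 = 0.2911

Final: 0.2911


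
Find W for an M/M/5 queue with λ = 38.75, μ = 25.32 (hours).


a = 1.5304; ρ = 0.3061; P₀ = 0.216062
Lq = P₀·a^c·ρ/(c!(1−ρ)²) = 0.009609
Wq = Lq/λ = 0.009609/38.75 = 0.0002480 hr
W = Wq + 1/μ = 0.0002480 + 0.03949 = 0.03974 hr

Final: 0.03974 hr


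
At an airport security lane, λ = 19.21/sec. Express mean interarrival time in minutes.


Mean interarrival time = 1/λ = 1/19.21 second = 0.05206 second
In minutes: 0.05206 × 0.0166667 = 0.0008676 min

Final: 0.0008676 min


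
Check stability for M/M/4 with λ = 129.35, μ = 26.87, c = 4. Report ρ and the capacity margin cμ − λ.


Total capacity cμ = 4·26.87 = 107.48/hr
ρ = λ/(cμ) = 129.35/107.48 = 1.2035
Stable ⇔ ρ < 1: NO
Spare capacity = cμ − λ = 107.48 − 129.35 = -21.87/hr

Final: ρ = 1.2035; unstable; margin = -21.87/hr


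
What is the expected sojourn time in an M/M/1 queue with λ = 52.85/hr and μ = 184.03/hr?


W = 1/(μ−λ) = 1/(184.03 − 52.85) = 1/131.18 = 0.007623 hr

Final: 0.007623 hr


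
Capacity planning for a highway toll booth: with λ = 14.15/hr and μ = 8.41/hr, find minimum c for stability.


Stability requires cμ > λ ⇔ c > λ/μ.
λ/μ = 14.15/8.41 = 1.6825
Minimum integer c = ⌊1.6825⌋ + 1 = 2
Check: 2·8.41 = 16.82 > 14.15, while 1·8.41 = 8.41 ≤ 14.15

Final: 2 servers


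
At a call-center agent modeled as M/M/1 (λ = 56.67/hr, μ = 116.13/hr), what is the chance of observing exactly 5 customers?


ρ = 56.67/116.13 = 0.4880
P_n = (1−ρ)·ρ^n = (1 − 0.4880)·0.4880^5 = 0.5120·0.027672 = 0.014169

Final: 0.014169


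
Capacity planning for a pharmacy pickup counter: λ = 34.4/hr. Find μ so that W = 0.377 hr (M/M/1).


W = 1/(μ−λ) ⇒ μ − λ = 1/W = 1/0.377 = 2.6525
μ = λ + 1/W = 34.4 + 2.6525 = 37.0525 per hr

Final: 37.0525 /hr


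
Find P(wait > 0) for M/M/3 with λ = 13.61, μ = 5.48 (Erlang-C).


a = λ/μ = 2.4836; ρ = a/3 = 0.8279
P₀ = 0.046730 (from M/M/c formula)
C(c,a) = [a^c/(c!(1−ρ))]·P₀ = [15.31908/(6·0.1721)]·0.046730
= 14.83190·0.046730 = 0.693094

Final: 0.693094


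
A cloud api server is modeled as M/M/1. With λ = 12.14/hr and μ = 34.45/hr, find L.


ρ = λ/μ = 12.14/34.45 = 0.3524
L = ρ/(1−ρ) = 0.3524/(1 − 0.3524) = 0.3524/0.6476 = 0.5442

Final: 0.5442


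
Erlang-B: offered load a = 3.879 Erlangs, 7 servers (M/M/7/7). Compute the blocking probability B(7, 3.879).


B(c,a) = (a^c/c!) / Σ_{k=0}^{c} a^k/k!
a^7/7! = 2.621850
Σ terms (k=0..7): 1.00000 + 3.87900 + 7.52332 + 9.72765 + 9.43339 + 7.31843 + 4.73136 + 2.62185 = 46.235004
B = 2.621850/46.235004 = 0.056707

Final: 0.056707


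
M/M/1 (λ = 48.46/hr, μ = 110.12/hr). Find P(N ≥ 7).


ρ = 48.46/110.12 = 0.4401
P(N ≥ n) = ρ^n = 0.4401^7 = 0.003196

Final: 0.003196


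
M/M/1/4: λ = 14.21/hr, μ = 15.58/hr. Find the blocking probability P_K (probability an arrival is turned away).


ρ = λ/μ = 14.21/15.58 = 0.9121
P_K = (1−ρ)ρ^K/(1−ρ^(K+1)) = (0.08793·0.692001)/(1 − 0.631151)
= 0.060850/0.368849 = 0.164972

Final: 0.164972


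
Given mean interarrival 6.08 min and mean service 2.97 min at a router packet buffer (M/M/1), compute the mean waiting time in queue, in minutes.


λ = 60/6.08 = 9.8684 /hr
μ = 60/2.97 = 20.2020 /hr
ρ = λ/μ = 9.8684/20.2020 = 0.4885
Wq = ρ/(μ−λ) = 0.4885/(20.2020−9.8684) = 0.04727 hr
In minutes: 0.04727·60 = 2.836 min

Final: 2.836 min


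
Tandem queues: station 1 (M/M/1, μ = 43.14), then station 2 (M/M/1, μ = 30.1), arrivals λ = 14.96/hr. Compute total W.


Each node sees arrival rate λ = 14.96/hr (tandem ⇒ throughput preserved).
W₁ = 1/(μ₁−λ) = 1/(43.14−14.96) = 0.03549 hr
W₂ = 1/(μ₂−λ) = 1/(30.1−14.96) = 0.06605 hr
W_total = W₁ + W₂ = 0.03549 + 0.06605 = 0.10154 hr

Final: 0.10154 hr


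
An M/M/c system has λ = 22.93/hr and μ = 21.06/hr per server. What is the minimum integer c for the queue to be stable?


Stability requires cμ > λ ⇔ c > λ/μ.
λ/μ = 22.93/21.06 = 1.0888
Minimum integer c = ⌊1.0888⌋ + 1 = 2
Check: 2·21.06 = 42.12 > 22.93, while 1·21.06 = 21.06 ≤ 22.93

Final: 2 servers


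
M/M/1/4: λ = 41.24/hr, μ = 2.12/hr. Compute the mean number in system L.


ρ = 41.24/2.12 = 19.4528
L = ρ[1 − (K+1)ρ^K + Kρ^(K+1)] / [(1−ρ)(1−ρ^(K+1))]
Numerator: 19.4528·(1 − 5·143196.097617 + 4·2785569.370625) = 202821004.381910
Denominator: (-18.4528)·(-2785568.370625) = 51401620.122096
L = 202821004.381910/51401620.122096 = 3.9458

Final: 3.9458


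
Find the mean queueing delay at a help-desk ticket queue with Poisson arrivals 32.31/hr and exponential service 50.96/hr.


ρ = 32.31/50.96 = 0.6340
Wq = ρ/(μ−λ) = 0.6340/(50.96 − 32.31) = 0.6340/18.65 = 0.03400 hr

Final: 0.03400 hr


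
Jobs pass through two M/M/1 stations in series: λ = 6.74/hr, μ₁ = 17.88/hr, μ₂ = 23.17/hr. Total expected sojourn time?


Each node sees arrival rate λ = 6.74/hr (tandem ⇒ throughput preserved).
W₁ = 1/(μ₁−λ) = 1/(17.88−6.74) = 0.08977 hr
W₂ = 1/(μ₂−λ) = 1/(23.17−6.74) = 0.06086 hr
W_total = W₁ + W₂ = 0.08977 + 0.06086 = 0.15063 hr

Final: 0.15063 hr


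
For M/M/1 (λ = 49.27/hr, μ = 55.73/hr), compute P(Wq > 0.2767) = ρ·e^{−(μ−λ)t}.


ρ = 49.27/55.73 = 0.8841
P(Wq > t) = ρ·e^{−(μ−λ)t} = 0.8841·e^{−1.7875}
= 0.8841·0.167381 = 0.147979

Final: 0.147979


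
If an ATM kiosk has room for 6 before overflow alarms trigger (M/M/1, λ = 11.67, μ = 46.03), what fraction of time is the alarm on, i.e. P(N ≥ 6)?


ρ = 11.67/46.03 = 0.2535
P(N ≥ n) = ρ^n = 0.2535^6 = 0.0002656

Final: 0.0002656


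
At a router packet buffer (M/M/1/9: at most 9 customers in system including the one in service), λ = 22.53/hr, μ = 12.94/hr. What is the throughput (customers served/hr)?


ρ = 1.7411; P_K = (1−ρ)ρ^9/(1−ρ^10) = 0.427324
λ_eff = λ(1 − P_K) = 22.53·(1 − 0.427324) = 22.53·0.572676 = 12.9024 /hr

Final: 12.9024 /hr


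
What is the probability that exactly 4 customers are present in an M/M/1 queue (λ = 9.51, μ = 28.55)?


ρ = 9.51/28.55 = 0.3331
P_n = (1−ρ)·ρ^n = (1 − 0.3331)·0.3331^4 = 0.6669·0.012311 = 0.008210

Final: 0.008210


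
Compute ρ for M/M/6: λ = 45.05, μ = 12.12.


ρ = λ/(cμ) = 45.05/(6·12.12) = 45.05/72.72 = 0.6195

Final: 0.6195


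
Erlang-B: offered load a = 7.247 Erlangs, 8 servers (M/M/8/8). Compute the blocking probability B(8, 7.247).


B(c,a) = (a^c/c!) / Σ_{k=0}^{c} a^k/k!
a^8/8! = 188.688559
Σ terms (k=0..8): 1.00000 + 7.24700 + 26.25950 + 63.43421 + 114.92693 + 166.57509 + 201.19495 + 208.29426 + 188.68856 = 977.620497
B = 188.688559/977.620497 = 0.193008

Final: 0.193008


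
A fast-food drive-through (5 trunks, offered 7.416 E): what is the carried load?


B(5,7.416) = 0.448429 (Erlang-B)
Carried load = a(1 − B) = 7.416·(1 − 0.448429) = 7.416·0.551571 = 4.0905 E

Final: 4.0905 Erlangs


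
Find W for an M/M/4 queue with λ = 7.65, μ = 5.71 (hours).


a = 1.3398; ρ = 0.3349; P₀ = 0.260425
Lq = P₀·a^c·ρ/(c!(1−ρ)²) = 0.02647
Wq = Lq/λ = 0.02647/7.65 = 0.003461 hr
W = Wq + 1/μ = 0.003461 + 0.17513 = 0.17859 hr

Final: 0.17859 hr


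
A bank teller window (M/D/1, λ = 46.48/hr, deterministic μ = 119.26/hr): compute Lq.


ρ = 46.48/119.26 = 0.3897
M/D/1: Lq = ρ²/(2(1−ρ)) = 0.1519/(2·0.6103) = 0.12445

Final: 0.12445


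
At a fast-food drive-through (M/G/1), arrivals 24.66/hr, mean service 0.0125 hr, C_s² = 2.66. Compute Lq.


ρ = λ·E[S] = 24.66·0.0125 = 0.3083
Lq = ρ²(1+C_s²)/(2(1−ρ)) = 0.09502·(1+2.66)/(2·0.6917)
= 0.09502·3.6600/1.3835 = 0.25137

Final: 0.25137


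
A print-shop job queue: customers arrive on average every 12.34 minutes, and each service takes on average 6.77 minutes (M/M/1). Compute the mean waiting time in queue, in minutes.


λ = 60/12.34 = 4.8622 /hr
μ = 60/6.77 = 8.8626 /hr
ρ = λ/μ = 4.8622/8.8626 = 0.5486
Wq = ρ/(μ−λ) = 0.5486/(8.8626−4.8622) = 0.13714 hr
In minutes: 0.13714·60 = 8.229 min

Final: 8.229 min


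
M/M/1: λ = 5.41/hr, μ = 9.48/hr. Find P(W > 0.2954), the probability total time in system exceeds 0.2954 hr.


W ~ Exponential(μ−λ) for M/M/1.
μ − λ = 9.48 − 5.41 = 4.0700
P(W > t) = e^{−(μ−λ)t} = e^{−1.2023} = 0.300509

Final: 0.300509


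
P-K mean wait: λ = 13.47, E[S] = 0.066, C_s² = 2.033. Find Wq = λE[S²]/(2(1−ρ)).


ρ = λ·E[S] = 13.47·0.066 = 0.8890
E[S²] = E[S]²(1+C_s²) = 0.066²·(1+2.033) = 0.013212
Wq = λ·E[S²]/(2(1−ρ)) = 13.47·0.013212/(2·0.1110) = 0.80178 hr

Final: 0.80178 hr


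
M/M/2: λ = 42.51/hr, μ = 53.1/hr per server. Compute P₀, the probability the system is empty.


a = λ/μ = 42.51/53.1 = 0.8006; ρ = a/c = 0.4003
Σ_{k=0}^{1} a^k/k! (terms k=0..1) = 1.00000 + 0.80056 = 1.80056
Tail: a^2/(2!(1−ρ)) = 0.64090/(2·0.5997) = 0.53434
P₀ = 1/(1.80056 + 0.53434) = 1/2.33490 = 0.428283

Final: 0.428283


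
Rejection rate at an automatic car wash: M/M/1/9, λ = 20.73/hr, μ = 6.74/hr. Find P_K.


ρ = λ/μ = 20.73/6.74 = 3.0757
P_K = (1−ρ)ρ^K/(1−ρ^(K+1)) = (-2.0757·24629.446388)/(1 − 75751.991635)
= -51122.545247/-75750.991635 = 0.674876

Final: 0.674876


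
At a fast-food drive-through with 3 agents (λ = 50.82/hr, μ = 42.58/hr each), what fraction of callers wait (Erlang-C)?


a = λ/μ = 1.1935; ρ = a/3 = 0.3978
P₀ = 0.296180 (from M/M/c formula)
C(c,a) = [a^c/(c!(1−ρ))]·P₀ = [1.70015/(6·0.6022)]·0.296180
= 0.47057·0.296180 = 0.139373

Final: 0.139373


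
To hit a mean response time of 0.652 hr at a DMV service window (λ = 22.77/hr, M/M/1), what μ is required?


W = 1/(μ−λ) ⇒ μ − λ = 1/W = 1/0.652 = 1.5337
μ = λ + 1/W = 22.77 + 1.5337 = 24.3037 per hr

Final: 24.3037 /hr


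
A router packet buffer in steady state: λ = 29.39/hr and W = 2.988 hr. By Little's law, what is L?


L = λW = 29.39·2.988 = 87.8173

Final: 87.8173


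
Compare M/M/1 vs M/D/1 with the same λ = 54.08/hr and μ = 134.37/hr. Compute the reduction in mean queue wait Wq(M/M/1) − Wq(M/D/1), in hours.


ρ = 54.08/134.37 = 0.4025
Wq(M/M/1) = ρ/(μ−λ) = 0.4025/80.29 = 0.005013 hr
Wq(M/D/1) = ρ/(2(μ−λ)) = 0.002506 hr
Savings = 0.005013 − 0.002506 = 0.002506 hr

Final: 0.002506 hr


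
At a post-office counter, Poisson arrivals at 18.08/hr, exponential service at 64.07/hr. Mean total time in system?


W = 1/(μ−λ) = 1/(64.07 − 18.08) = 1/45.99 = 0.02174 hr

Final: 0.02174 hr


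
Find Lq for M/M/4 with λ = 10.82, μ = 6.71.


a = λ/μ = 1.6125; ρ = a/4 = 0.4031
P₀ = 0.196718
Lq = P₀·a^c·ρ / (c!·(1−ρ)²) = 0.196718·6.76112·0.4031/(24·0.35625)
= 0.06271

Final: 0.06271


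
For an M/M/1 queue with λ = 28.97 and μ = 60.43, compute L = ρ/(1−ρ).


ρ = λ/μ = 28.97/60.43 = 0.4794
L = ρ/(1−ρ) = 0.4794/(1 − 0.4794) = 0.4794/0.5206 = 0.9209

Final: 0.9209


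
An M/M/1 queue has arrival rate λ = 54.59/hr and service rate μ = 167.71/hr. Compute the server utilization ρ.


ρ = λ/μ = 54.59/167.71 = 0.3255

Final: 0.3255


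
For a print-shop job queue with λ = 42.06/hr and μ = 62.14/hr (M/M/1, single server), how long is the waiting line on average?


ρ = 42.06/62.14 = 0.6769
Lq = ρ²/(1−ρ) = 0.4581/0.3231 = 1.4178

Final: 1.4178


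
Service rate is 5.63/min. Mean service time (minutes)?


Mean service time = 1/μ = 1/5.63 minute = 0.17762 minute
In minutes: 0.17762 × 1 = 0.1776 min

Final: 0.1776 min


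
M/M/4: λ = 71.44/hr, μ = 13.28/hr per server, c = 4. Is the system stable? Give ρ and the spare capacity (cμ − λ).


Total capacity cμ = 4·13.28 = 53.12/hr
ρ = λ/(cμ) = 71.44/53.12 = 1.3449
Stable ⇔ ρ < 1: NO
Spare capacity = cμ − λ = 53.12 − 71.44 = -18.32/hr

Final: ρ = 1.3449; unstable; margin = -18.32/hr
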